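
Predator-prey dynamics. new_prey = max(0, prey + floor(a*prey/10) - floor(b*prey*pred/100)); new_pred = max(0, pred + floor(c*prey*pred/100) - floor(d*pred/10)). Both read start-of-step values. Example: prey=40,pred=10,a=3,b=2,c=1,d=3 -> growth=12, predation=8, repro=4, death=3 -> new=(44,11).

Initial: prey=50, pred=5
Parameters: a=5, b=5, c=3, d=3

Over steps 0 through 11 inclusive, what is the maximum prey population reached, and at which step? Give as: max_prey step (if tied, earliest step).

Step 1: prey: 50+25-12=63; pred: 5+7-1=11
Step 2: prey: 63+31-34=60; pred: 11+20-3=28
Step 3: prey: 60+30-84=6; pred: 28+50-8=70
Step 4: prey: 6+3-21=0; pred: 70+12-21=61
Step 5: prey: 0+0-0=0; pred: 61+0-18=43
Step 6: prey: 0+0-0=0; pred: 43+0-12=31
Step 7: prey: 0+0-0=0; pred: 31+0-9=22
Step 8: prey: 0+0-0=0; pred: 22+0-6=16
Step 9: prey: 0+0-0=0; pred: 16+0-4=12
Step 10: prey: 0+0-0=0; pred: 12+0-3=9
Step 11: prey: 0+0-0=0; pred: 9+0-2=7
Max prey = 63 at step 1

Answer: 63 1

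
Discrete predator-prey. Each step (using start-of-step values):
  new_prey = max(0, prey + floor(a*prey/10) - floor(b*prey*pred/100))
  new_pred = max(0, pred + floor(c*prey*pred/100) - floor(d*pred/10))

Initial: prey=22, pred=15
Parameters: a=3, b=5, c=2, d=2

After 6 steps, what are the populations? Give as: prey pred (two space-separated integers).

Answer: 1 10

Derivation:
Step 1: prey: 22+6-16=12; pred: 15+6-3=18
Step 2: prey: 12+3-10=5; pred: 18+4-3=19
Step 3: prey: 5+1-4=2; pred: 19+1-3=17
Step 4: prey: 2+0-1=1; pred: 17+0-3=14
Step 5: prey: 1+0-0=1; pred: 14+0-2=12
Step 6: prey: 1+0-0=1; pred: 12+0-2=10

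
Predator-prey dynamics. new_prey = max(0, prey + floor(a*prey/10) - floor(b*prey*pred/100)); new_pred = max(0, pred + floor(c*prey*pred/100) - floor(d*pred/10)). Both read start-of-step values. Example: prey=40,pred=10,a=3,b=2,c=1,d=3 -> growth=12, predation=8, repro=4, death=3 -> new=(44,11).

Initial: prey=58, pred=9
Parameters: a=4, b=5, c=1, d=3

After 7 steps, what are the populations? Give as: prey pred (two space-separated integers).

Step 1: prey: 58+23-26=55; pred: 9+5-2=12
Step 2: prey: 55+22-33=44; pred: 12+6-3=15
Step 3: prey: 44+17-33=28; pred: 15+6-4=17
Step 4: prey: 28+11-23=16; pred: 17+4-5=16
Step 5: prey: 16+6-12=10; pred: 16+2-4=14
Step 6: prey: 10+4-7=7; pred: 14+1-4=11
Step 7: prey: 7+2-3=6; pred: 11+0-3=8

Answer: 6 8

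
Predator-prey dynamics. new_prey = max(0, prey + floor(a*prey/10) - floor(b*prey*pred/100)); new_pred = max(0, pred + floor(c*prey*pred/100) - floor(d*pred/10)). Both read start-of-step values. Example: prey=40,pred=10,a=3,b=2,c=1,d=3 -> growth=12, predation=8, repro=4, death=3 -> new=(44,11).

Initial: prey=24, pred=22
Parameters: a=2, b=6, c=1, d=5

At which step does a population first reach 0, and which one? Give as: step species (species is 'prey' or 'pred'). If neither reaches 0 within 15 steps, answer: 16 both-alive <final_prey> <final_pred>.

Step 1: prey: 24+4-31=0; pred: 22+5-11=16
First extinction: prey at step 1

Answer: 1 prey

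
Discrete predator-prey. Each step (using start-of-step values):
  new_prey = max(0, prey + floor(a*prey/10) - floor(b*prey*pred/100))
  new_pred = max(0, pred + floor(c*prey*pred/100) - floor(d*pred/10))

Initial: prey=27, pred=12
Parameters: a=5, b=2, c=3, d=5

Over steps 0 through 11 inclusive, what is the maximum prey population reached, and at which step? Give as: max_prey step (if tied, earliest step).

Step 1: prey: 27+13-6=34; pred: 12+9-6=15
Step 2: prey: 34+17-10=41; pred: 15+15-7=23
Step 3: prey: 41+20-18=43; pred: 23+28-11=40
Step 4: prey: 43+21-34=30; pred: 40+51-20=71
Step 5: prey: 30+15-42=3; pred: 71+63-35=99
Step 6: prey: 3+1-5=0; pred: 99+8-49=58
Step 7: prey: 0+0-0=0; pred: 58+0-29=29
Step 8: prey: 0+0-0=0; pred: 29+0-14=15
Step 9: prey: 0+0-0=0; pred: 15+0-7=8
Step 10: prey: 0+0-0=0; pred: 8+0-4=4
Step 11: prey: 0+0-0=0; pred: 4+0-2=2
Max prey = 43 at step 3

Answer: 43 3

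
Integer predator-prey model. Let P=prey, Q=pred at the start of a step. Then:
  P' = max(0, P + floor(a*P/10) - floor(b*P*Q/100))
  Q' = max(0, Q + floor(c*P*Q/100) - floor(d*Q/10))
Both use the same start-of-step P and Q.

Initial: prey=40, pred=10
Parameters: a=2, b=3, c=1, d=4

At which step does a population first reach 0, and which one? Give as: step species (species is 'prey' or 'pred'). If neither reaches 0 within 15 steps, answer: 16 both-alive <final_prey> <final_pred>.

Step 1: prey: 40+8-12=36; pred: 10+4-4=10
Step 2: prey: 36+7-10=33; pred: 10+3-4=9
Step 3: prey: 33+6-8=31; pred: 9+2-3=8
Step 4: prey: 31+6-7=30; pred: 8+2-3=7
Step 5: prey: 30+6-6=30; pred: 7+2-2=7
Steps 6-15: state stable at prey=30, pred=7 (no change)
No extinction within 15 steps

Answer: 16 both-alive 30 7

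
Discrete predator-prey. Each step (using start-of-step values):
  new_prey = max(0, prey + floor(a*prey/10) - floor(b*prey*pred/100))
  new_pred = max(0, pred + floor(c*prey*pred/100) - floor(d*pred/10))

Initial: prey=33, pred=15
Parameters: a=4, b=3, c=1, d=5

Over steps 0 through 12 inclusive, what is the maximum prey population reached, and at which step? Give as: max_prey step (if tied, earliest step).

Step 1: prey: 33+13-14=32; pred: 15+4-7=12
Step 2: prey: 32+12-11=33; pred: 12+3-6=9
Step 3: prey: 33+13-8=38; pred: 9+2-4=7
Step 4: prey: 38+15-7=46; pred: 7+2-3=6
Step 5: prey: 46+18-8=56; pred: 6+2-3=5
Step 6: prey: 56+22-8=70; pred: 5+2-2=5
Step 7: prey: 70+28-10=88; pred: 5+3-2=6
Step 8: prey: 88+35-15=108; pred: 6+5-3=8
Step 9: prey: 108+43-25=126; pred: 8+8-4=12
Step 10: prey: 126+50-45=131; pred: 12+15-6=21
Step 11: prey: 131+52-82=101; pred: 21+27-10=38
Step 12: prey: 101+40-115=26; pred: 38+38-19=57
Max prey = 131 at step 10

Answer: 131 10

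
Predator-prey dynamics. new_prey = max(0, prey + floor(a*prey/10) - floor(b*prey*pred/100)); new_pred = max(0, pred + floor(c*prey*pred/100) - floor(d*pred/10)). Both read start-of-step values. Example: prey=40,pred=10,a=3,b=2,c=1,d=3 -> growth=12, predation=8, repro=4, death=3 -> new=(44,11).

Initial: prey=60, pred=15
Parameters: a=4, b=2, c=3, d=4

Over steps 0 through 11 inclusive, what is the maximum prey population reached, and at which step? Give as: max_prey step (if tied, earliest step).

Answer: 66 1

Derivation:
Step 1: prey: 60+24-18=66; pred: 15+27-6=36
Step 2: prey: 66+26-47=45; pred: 36+71-14=93
Step 3: prey: 45+18-83=0; pred: 93+125-37=181
Step 4: prey: 0+0-0=0; pred: 181+0-72=109
Step 5: prey: 0+0-0=0; pred: 109+0-43=66
Step 6: prey: 0+0-0=0; pred: 66+0-26=40
Step 7: prey: 0+0-0=0; pred: 40+0-16=24
Step 8: prey: 0+0-0=0; pred: 24+0-9=15
Step 9: prey: 0+0-0=0; pred: 15+0-6=9
Step 10: prey: 0+0-0=0; pred: 9+0-3=6
Step 11: prey: 0+0-0=0; pred: 6+0-2=4
Max prey = 66 at step 1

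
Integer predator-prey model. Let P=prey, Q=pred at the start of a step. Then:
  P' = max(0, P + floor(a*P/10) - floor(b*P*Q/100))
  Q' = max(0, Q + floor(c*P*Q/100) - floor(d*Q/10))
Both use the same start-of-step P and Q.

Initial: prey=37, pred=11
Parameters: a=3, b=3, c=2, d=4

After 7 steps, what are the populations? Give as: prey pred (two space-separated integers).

Answer: 4 10

Derivation:
Step 1: prey: 37+11-12=36; pred: 11+8-4=15
Step 2: prey: 36+10-16=30; pred: 15+10-6=19
Step 3: prey: 30+9-17=22; pred: 19+11-7=23
Step 4: prey: 22+6-15=13; pred: 23+10-9=24
Step 5: prey: 13+3-9=7; pred: 24+6-9=21
Step 6: prey: 7+2-4=5; pred: 21+2-8=15
Step 7: prey: 5+1-2=4; pred: 15+1-6=10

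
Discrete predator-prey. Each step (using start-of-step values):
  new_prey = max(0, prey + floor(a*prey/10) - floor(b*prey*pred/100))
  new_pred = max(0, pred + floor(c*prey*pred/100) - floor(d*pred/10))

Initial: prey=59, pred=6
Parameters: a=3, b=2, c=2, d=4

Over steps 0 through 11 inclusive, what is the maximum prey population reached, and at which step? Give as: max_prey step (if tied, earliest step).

Step 1: prey: 59+17-7=69; pred: 6+7-2=11
Step 2: prey: 69+20-15=74; pred: 11+15-4=22
Step 3: prey: 74+22-32=64; pred: 22+32-8=46
Step 4: prey: 64+19-58=25; pred: 46+58-18=86
Step 5: prey: 25+7-43=0; pred: 86+43-34=95
Step 6: prey: 0+0-0=0; pred: 95+0-38=57
Step 7: prey: 0+0-0=0; pred: 57+0-22=35
Step 8: prey: 0+0-0=0; pred: 35+0-14=21
Step 9: prey: 0+0-0=0; pred: 21+0-8=13
Step 10: prey: 0+0-0=0; pred: 13+0-5=8
Step 11: prey: 0+0-0=0; pred: 8+0-3=5
Max prey = 74 at step 2

Answer: 74 2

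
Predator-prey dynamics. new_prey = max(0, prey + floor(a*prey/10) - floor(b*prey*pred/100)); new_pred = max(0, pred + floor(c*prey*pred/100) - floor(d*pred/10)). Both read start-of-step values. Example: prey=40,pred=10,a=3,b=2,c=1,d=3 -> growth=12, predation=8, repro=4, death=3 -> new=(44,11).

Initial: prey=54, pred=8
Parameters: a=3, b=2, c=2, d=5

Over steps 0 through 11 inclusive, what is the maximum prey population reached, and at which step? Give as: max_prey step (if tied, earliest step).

Step 1: prey: 54+16-8=62; pred: 8+8-4=12
Step 2: prey: 62+18-14=66; pred: 12+14-6=20
Step 3: prey: 66+19-26=59; pred: 20+26-10=36
Step 4: prey: 59+17-42=34; pred: 36+42-18=60
Step 5: prey: 34+10-40=4; pred: 60+40-30=70
Step 6: prey: 4+1-5=0; pred: 70+5-35=40
Step 7: prey: 0+0-0=0; pred: 40+0-20=20
Step 8: prey: 0+0-0=0; pred: 20+0-10=10
Step 9: prey: 0+0-0=0; pred: 10+0-5=5
Step 10: prey: 0+0-0=0; pred: 5+0-2=3
Step 11: prey: 0+0-0=0; pred: 3+0-1=2
Max prey = 66 at step 2

Answer: 66 2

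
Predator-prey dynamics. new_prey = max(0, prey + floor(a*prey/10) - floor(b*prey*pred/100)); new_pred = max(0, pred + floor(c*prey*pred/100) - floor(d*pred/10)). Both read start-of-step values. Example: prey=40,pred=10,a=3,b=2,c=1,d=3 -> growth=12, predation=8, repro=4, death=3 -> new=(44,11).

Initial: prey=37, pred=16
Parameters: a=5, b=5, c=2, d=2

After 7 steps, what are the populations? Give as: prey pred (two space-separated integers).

Answer: 0 13

Derivation:
Step 1: prey: 37+18-29=26; pred: 16+11-3=24
Step 2: prey: 26+13-31=8; pred: 24+12-4=32
Step 3: prey: 8+4-12=0; pred: 32+5-6=31
Step 4: prey: 0+0-0=0; pred: 31+0-6=25
Step 5: prey: 0+0-0=0; pred: 25+0-5=20
Step 6: prey: 0+0-0=0; pred: 20+0-4=16
Step 7: prey: 0+0-0=0; pred: 16+0-3=13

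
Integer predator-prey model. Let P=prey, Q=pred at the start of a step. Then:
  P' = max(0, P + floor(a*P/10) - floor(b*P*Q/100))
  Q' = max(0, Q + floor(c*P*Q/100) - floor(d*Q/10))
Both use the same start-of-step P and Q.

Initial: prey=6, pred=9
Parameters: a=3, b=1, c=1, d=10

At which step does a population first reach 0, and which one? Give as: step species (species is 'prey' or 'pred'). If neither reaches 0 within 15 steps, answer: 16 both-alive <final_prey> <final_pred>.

Step 1: prey: 6+1-0=7; pred: 9+0-9=0
First extinction: pred at step 1

Answer: 1 pred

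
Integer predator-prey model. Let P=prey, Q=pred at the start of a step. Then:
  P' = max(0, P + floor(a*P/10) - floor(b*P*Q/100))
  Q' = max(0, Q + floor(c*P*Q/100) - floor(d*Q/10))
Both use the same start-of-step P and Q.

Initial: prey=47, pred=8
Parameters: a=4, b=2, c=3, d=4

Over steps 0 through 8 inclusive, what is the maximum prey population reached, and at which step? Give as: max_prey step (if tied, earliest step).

Step 1: prey: 47+18-7=58; pred: 8+11-3=16
Step 2: prey: 58+23-18=63; pred: 16+27-6=37
Step 3: prey: 63+25-46=42; pred: 37+69-14=92
Step 4: prey: 42+16-77=0; pred: 92+115-36=171
Step 5: prey: 0+0-0=0; pred: 171+0-68=103
Step 6: prey: 0+0-0=0; pred: 103+0-41=62
Step 7: prey: 0+0-0=0; pred: 62+0-24=38
Step 8: prey: 0+0-0=0; pred: 38+0-15=23
Max prey = 63 at step 2

Answer: 63 2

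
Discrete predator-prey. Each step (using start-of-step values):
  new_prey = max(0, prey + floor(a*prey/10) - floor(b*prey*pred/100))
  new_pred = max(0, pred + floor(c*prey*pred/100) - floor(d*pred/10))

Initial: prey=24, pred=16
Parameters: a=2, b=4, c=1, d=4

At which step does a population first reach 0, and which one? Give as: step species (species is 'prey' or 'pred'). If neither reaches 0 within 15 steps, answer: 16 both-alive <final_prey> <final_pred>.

Answer: 16 both-alive 24 2

Derivation:
Step 1: prey: 24+4-15=13; pred: 16+3-6=13
Step 2: prey: 13+2-6=9; pred: 13+1-5=9
Step 3: prey: 9+1-3=7; pred: 9+0-3=6
Step 4: prey: 7+1-1=7; pred: 6+0-2=4
Step 5: prey: 7+1-1=7; pred: 4+0-1=3
Step 6: prey: 7+1-0=8; pred: 3+0-1=2
Step 7: prey: 8+1-0=9; pred: 2+0-0=2
Step 8: prey: 9+1-0=10; pred: 2+0-0=2
Step 9: prey: 10+2-0=12; pred: 2+0-0=2
Step 10: prey: 12+2-0=14; pred: 2+0-0=2
Step 11: prey: 14+2-1=15; pred: 2+0-0=2
Step 12: prey: 15+3-1=17; pred: 2+0-0=2
Step 13: prey: 17+3-1=19; pred: 2+0-0=2
Step 14: prey: 19+3-1=21; pred: 2+0-0=2
Step 15: prey: 21+4-1=24; pred: 2+0-0=2
No extinction within 15 steps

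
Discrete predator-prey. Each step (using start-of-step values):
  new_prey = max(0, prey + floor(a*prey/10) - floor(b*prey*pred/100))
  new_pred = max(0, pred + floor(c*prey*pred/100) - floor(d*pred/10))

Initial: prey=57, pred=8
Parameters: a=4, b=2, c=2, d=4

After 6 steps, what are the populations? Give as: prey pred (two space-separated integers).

Step 1: prey: 57+22-9=70; pred: 8+9-3=14
Step 2: prey: 70+28-19=79; pred: 14+19-5=28
Step 3: prey: 79+31-44=66; pred: 28+44-11=61
Step 4: prey: 66+26-80=12; pred: 61+80-24=117
Step 5: prey: 12+4-28=0; pred: 117+28-46=99
Step 6: prey: 0+0-0=0; pred: 99+0-39=60

Answer: 0 60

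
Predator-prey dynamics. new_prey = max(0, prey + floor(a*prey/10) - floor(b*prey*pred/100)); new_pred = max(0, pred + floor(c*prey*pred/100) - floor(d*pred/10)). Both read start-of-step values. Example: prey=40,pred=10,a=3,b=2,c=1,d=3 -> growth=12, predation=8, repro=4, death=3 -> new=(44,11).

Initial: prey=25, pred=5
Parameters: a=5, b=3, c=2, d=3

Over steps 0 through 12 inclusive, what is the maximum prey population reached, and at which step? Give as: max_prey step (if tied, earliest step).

Answer: 58 4

Derivation:
Step 1: prey: 25+12-3=34; pred: 5+2-1=6
Step 2: prey: 34+17-6=45; pred: 6+4-1=9
Step 3: prey: 45+22-12=55; pred: 9+8-2=15
Step 4: prey: 55+27-24=58; pred: 15+16-4=27
Step 5: prey: 58+29-46=41; pred: 27+31-8=50
Step 6: prey: 41+20-61=0; pred: 50+41-15=76
Step 7: prey: 0+0-0=0; pred: 76+0-22=54
Step 8: prey: 0+0-0=0; pred: 54+0-16=38
Step 9: prey: 0+0-0=0; pred: 38+0-11=27
Step 10: prey: 0+0-0=0; pred: 27+0-8=19
Step 11: prey: 0+0-0=0; pred: 19+0-5=14
Step 12: prey: 0+0-0=0; pred: 14+0-4=10
Max prey = 58 at step 4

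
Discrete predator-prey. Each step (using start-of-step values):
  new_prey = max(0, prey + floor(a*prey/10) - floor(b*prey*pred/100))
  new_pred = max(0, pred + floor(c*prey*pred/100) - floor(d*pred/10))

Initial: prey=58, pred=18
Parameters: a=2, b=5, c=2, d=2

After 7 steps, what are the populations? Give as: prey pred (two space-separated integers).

Answer: 0 14

Derivation:
Step 1: prey: 58+11-52=17; pred: 18+20-3=35
Step 2: prey: 17+3-29=0; pred: 35+11-7=39
Step 3: prey: 0+0-0=0; pred: 39+0-7=32
Step 4: prey: 0+0-0=0; pred: 32+0-6=26
Step 5: prey: 0+0-0=0; pred: 26+0-5=21
Step 6: prey: 0+0-0=0; pred: 21+0-4=17
Step 7: prey: 0+0-0=0; pred: 17+0-3=14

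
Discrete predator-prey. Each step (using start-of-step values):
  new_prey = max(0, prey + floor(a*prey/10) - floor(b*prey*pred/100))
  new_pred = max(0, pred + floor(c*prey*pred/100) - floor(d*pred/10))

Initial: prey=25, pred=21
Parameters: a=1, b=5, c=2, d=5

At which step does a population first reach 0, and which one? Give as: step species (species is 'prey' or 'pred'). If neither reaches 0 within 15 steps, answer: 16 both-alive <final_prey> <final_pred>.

Answer: 2 prey

Derivation:
Step 1: prey: 25+2-26=1; pred: 21+10-10=21
Step 2: prey: 1+0-1=0; pred: 21+0-10=11
First extinction: prey at step 2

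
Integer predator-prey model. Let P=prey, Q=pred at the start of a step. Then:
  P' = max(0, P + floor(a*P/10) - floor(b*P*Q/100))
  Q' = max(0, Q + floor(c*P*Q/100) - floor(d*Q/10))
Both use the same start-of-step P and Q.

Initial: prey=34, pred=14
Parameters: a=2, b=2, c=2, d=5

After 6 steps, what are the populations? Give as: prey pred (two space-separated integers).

Answer: 16 13

Derivation:
Step 1: prey: 34+6-9=31; pred: 14+9-7=16
Step 2: prey: 31+6-9=28; pred: 16+9-8=17
Step 3: prey: 28+5-9=24; pred: 17+9-8=18
Step 4: prey: 24+4-8=20; pred: 18+8-9=17
Step 5: prey: 20+4-6=18; pred: 17+6-8=15
Step 6: prey: 18+3-5=16; pred: 15+5-7=13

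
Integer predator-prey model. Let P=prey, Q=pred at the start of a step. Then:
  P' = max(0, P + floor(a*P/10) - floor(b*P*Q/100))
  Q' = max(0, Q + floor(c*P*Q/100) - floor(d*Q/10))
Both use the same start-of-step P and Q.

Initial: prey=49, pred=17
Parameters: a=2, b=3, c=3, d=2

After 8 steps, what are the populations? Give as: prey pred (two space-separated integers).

Step 1: prey: 49+9-24=34; pred: 17+24-3=38
Step 2: prey: 34+6-38=2; pred: 38+38-7=69
Step 3: prey: 2+0-4=0; pred: 69+4-13=60
Step 4: prey: 0+0-0=0; pred: 60+0-12=48
Step 5: prey: 0+0-0=0; pred: 48+0-9=39
Step 6: prey: 0+0-0=0; pred: 39+0-7=32
Step 7: prey: 0+0-0=0; pred: 32+0-6=26
Step 8: prey: 0+0-0=0; pred: 26+0-5=21

Answer: 0 21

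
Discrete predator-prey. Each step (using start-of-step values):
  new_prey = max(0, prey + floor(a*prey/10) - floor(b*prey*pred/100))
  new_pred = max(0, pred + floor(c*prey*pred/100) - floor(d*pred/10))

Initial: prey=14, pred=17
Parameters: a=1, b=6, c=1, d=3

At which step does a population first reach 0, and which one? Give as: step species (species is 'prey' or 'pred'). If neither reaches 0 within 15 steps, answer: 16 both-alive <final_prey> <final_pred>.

Step 1: prey: 14+1-14=1; pred: 17+2-5=14
Step 2: prey: 1+0-0=1; pred: 14+0-4=10
Step 3: prey: 1+0-0=1; pred: 10+0-3=7
Step 4: prey: 1+0-0=1; pred: 7+0-2=5
Step 5: prey: 1+0-0=1; pred: 5+0-1=4
Step 6: prey: 1+0-0=1; pred: 4+0-1=3
Step 7: prey: 1+0-0=1; pred: 3+0-0=3
Steps 8-15: state stable at prey=1, pred=3 (no change)
No extinction within 15 steps

Answer: 16 both-alive 1 3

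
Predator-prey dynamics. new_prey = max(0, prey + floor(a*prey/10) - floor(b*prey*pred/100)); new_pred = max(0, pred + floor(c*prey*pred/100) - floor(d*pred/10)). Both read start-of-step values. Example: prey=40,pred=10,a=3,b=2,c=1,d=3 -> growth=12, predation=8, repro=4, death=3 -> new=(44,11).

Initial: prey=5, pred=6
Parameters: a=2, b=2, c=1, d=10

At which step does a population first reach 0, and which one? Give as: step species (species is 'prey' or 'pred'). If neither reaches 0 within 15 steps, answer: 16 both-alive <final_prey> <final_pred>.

Answer: 1 pred

Derivation:
Step 1: prey: 5+1-0=6; pred: 6+0-6=0
First extinction: pred at step 1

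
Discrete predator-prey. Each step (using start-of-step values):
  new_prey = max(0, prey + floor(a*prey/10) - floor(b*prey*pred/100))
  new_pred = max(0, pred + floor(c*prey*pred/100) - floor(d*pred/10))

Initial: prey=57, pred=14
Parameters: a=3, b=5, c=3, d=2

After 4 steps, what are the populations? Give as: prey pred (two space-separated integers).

Answer: 0 42

Derivation:
Step 1: prey: 57+17-39=35; pred: 14+23-2=35
Step 2: prey: 35+10-61=0; pred: 35+36-7=64
Step 3: prey: 0+0-0=0; pred: 64+0-12=52
Step 4: prey: 0+0-0=0; pred: 52+0-10=42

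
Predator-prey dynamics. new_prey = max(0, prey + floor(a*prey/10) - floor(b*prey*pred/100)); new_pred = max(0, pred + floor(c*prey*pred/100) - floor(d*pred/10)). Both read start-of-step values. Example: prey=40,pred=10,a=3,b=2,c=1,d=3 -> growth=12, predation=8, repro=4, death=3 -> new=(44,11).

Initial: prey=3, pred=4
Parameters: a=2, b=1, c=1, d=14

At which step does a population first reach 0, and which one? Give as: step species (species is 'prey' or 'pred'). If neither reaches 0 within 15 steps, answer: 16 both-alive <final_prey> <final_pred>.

Answer: 1 pred

Derivation:
Step 1: prey: 3+0-0=3; pred: 4+0-5=0
First extinction: pred at step 1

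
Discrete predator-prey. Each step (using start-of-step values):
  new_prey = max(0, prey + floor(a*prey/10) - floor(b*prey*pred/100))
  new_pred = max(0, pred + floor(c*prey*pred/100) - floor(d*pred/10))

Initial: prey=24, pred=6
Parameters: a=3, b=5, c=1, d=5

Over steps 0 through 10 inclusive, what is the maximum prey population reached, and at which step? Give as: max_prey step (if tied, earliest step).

Answer: 150 10

Derivation:
Step 1: prey: 24+7-7=24; pred: 6+1-3=4
Step 2: prey: 24+7-4=27; pred: 4+0-2=2
Step 3: prey: 27+8-2=33; pred: 2+0-1=1
Step 4: prey: 33+9-1=41; pred: 1+0-0=1
Step 5: prey: 41+12-2=51; pred: 1+0-0=1
Step 6: prey: 51+15-2=64; pred: 1+0-0=1
Step 7: prey: 64+19-3=80; pred: 1+0-0=1
Step 8: prey: 80+24-4=100; pred: 1+0-0=1
Step 9: prey: 100+30-5=125; pred: 1+1-0=2
Step 10: prey: 125+37-12=150; pred: 2+2-1=3
Max prey = 150 at step 10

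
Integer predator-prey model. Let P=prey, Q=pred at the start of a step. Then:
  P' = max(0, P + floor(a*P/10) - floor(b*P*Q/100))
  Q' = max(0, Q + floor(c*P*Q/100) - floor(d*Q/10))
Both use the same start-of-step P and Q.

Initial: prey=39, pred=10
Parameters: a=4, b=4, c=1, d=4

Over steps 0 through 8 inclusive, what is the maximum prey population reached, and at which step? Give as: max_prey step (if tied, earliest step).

Answer: 47 6

Derivation:
Step 1: prey: 39+15-15=39; pred: 10+3-4=9
Step 2: prey: 39+15-14=40; pred: 9+3-3=9
Step 3: prey: 40+16-14=42; pred: 9+3-3=9
Step 4: prey: 42+16-15=43; pred: 9+3-3=9
Step 5: prey: 43+17-15=45; pred: 9+3-3=9
Step 6: prey: 45+18-16=47; pred: 9+4-3=10
Step 7: prey: 47+18-18=47; pred: 10+4-4=10
Step 8: prey: 47+18-18=47; pred: 10+4-4=10
Max prey = 47 at step 6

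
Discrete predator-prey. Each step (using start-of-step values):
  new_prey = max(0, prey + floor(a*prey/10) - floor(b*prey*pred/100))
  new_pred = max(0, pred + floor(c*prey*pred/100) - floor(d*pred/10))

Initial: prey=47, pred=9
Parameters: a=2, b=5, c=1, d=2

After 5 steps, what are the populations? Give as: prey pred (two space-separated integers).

Answer: 4 11

Derivation:
Step 1: prey: 47+9-21=35; pred: 9+4-1=12
Step 2: prey: 35+7-21=21; pred: 12+4-2=14
Step 3: prey: 21+4-14=11; pred: 14+2-2=14
Step 4: prey: 11+2-7=6; pred: 14+1-2=13
Step 5: prey: 6+1-3=4; pred: 13+0-2=11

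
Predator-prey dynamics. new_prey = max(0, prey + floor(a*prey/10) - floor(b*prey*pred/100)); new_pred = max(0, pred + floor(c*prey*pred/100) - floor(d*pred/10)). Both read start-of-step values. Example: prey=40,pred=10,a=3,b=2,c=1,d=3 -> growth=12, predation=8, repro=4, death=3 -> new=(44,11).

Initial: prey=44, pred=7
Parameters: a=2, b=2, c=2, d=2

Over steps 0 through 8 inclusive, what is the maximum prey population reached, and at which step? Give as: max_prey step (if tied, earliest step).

Answer: 46 1

Derivation:
Step 1: prey: 44+8-6=46; pred: 7+6-1=12
Step 2: prey: 46+9-11=44; pred: 12+11-2=21
Step 3: prey: 44+8-18=34; pred: 21+18-4=35
Step 4: prey: 34+6-23=17; pred: 35+23-7=51
Step 5: prey: 17+3-17=3; pred: 51+17-10=58
Step 6: prey: 3+0-3=0; pred: 58+3-11=50
Step 7: prey: 0+0-0=0; pred: 50+0-10=40
Step 8: prey: 0+0-0=0; pred: 40+0-8=32
Max prey = 46 at step 1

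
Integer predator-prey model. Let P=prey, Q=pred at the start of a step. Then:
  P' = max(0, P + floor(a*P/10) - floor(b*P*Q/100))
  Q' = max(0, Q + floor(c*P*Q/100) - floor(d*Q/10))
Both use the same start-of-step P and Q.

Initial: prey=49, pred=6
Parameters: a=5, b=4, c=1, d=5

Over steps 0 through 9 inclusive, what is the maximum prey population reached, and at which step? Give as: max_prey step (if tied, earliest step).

Answer: 132 5

Derivation:
Step 1: prey: 49+24-11=62; pred: 6+2-3=5
Step 2: prey: 62+31-12=81; pred: 5+3-2=6
Step 3: prey: 81+40-19=102; pred: 6+4-3=7
Step 4: prey: 102+51-28=125; pred: 7+7-3=11
Step 5: prey: 125+62-55=132; pred: 11+13-5=19
Step 6: prey: 132+66-100=98; pred: 19+25-9=35
Step 7: prey: 98+49-137=10; pred: 35+34-17=52
Step 8: prey: 10+5-20=0; pred: 52+5-26=31
Step 9: prey: 0+0-0=0; pred: 31+0-15=16
Max prey = 132 at step 5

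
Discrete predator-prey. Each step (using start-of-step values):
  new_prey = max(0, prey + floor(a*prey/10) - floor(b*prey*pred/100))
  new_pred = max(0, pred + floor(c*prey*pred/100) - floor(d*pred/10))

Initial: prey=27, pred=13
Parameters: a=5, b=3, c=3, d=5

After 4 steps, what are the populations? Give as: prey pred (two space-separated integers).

Step 1: prey: 27+13-10=30; pred: 13+10-6=17
Step 2: prey: 30+15-15=30; pred: 17+15-8=24
Step 3: prey: 30+15-21=24; pred: 24+21-12=33
Step 4: prey: 24+12-23=13; pred: 33+23-16=40

Answer: 13 40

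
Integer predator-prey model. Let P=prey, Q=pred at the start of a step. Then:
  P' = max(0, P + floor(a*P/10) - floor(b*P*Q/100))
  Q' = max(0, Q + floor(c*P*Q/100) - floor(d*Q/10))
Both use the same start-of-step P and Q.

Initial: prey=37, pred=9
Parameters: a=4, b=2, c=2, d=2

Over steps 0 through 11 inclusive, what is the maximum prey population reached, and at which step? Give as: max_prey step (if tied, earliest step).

Answer: 51 2

Derivation:
Step 1: prey: 37+14-6=45; pred: 9+6-1=14
Step 2: prey: 45+18-12=51; pred: 14+12-2=24
Step 3: prey: 51+20-24=47; pred: 24+24-4=44
Step 4: prey: 47+18-41=24; pred: 44+41-8=77
Step 5: prey: 24+9-36=0; pred: 77+36-15=98
Step 6: prey: 0+0-0=0; pred: 98+0-19=79
Step 7: prey: 0+0-0=0; pred: 79+0-15=64
Step 8: prey: 0+0-0=0; pred: 64+0-12=52
Step 9: prey: 0+0-0=0; pred: 52+0-10=42
Step 10: prey: 0+0-0=0; pred: 42+0-8=34
Step 11: prey: 0+0-0=0; pred: 34+0-6=28
Max prey = 51 at step 2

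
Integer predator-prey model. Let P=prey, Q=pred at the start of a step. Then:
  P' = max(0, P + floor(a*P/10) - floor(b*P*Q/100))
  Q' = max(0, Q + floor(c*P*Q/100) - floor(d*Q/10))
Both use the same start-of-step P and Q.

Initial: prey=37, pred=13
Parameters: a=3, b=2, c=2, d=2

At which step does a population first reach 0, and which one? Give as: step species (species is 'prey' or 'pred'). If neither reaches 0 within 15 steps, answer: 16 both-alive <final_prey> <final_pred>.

Answer: 6 prey

Derivation:
Step 1: prey: 37+11-9=39; pred: 13+9-2=20
Step 2: prey: 39+11-15=35; pred: 20+15-4=31
Step 3: prey: 35+10-21=24; pred: 31+21-6=46
Step 4: prey: 24+7-22=9; pred: 46+22-9=59
Step 5: prey: 9+2-10=1; pred: 59+10-11=58
Step 6: prey: 1+0-1=0; pred: 58+1-11=48
First extinction: prey at step 6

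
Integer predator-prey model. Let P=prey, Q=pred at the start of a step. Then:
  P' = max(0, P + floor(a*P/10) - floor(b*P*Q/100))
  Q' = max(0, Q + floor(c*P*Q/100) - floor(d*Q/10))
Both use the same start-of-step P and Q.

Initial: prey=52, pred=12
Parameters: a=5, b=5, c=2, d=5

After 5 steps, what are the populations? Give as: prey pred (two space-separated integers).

Answer: 1 9

Derivation:
Step 1: prey: 52+26-31=47; pred: 12+12-6=18
Step 2: prey: 47+23-42=28; pred: 18+16-9=25
Step 3: prey: 28+14-35=7; pred: 25+14-12=27
Step 4: prey: 7+3-9=1; pred: 27+3-13=17
Step 5: prey: 1+0-0=1; pred: 17+0-8=9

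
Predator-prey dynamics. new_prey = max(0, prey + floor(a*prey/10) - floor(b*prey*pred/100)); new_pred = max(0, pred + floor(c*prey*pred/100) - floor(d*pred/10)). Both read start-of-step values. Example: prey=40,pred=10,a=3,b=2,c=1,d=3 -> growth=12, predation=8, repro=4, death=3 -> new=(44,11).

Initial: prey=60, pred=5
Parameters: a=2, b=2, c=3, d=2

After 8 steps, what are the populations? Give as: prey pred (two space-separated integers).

Answer: 0 68

Derivation:
Step 1: prey: 60+12-6=66; pred: 5+9-1=13
Step 2: prey: 66+13-17=62; pred: 13+25-2=36
Step 3: prey: 62+12-44=30; pred: 36+66-7=95
Step 4: prey: 30+6-57=0; pred: 95+85-19=161
Step 5: prey: 0+0-0=0; pred: 161+0-32=129
Step 6: prey: 0+0-0=0; pred: 129+0-25=104
Step 7: prey: 0+0-0=0; pred: 104+0-20=84
Step 8: prey: 0+0-0=0; pred: 84+0-16=68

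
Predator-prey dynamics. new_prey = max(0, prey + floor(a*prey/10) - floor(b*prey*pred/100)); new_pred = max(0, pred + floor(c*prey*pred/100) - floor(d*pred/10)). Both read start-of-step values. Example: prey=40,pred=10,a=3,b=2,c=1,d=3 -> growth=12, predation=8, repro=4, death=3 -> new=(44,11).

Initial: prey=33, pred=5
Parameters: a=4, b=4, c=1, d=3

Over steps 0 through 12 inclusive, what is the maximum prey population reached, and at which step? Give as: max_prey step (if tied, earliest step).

Answer: 68 5

Derivation:
Step 1: prey: 33+13-6=40; pred: 5+1-1=5
Step 2: prey: 40+16-8=48; pred: 5+2-1=6
Step 3: prey: 48+19-11=56; pred: 6+2-1=7
Step 4: prey: 56+22-15=63; pred: 7+3-2=8
Step 5: prey: 63+25-20=68; pred: 8+5-2=11
Step 6: prey: 68+27-29=66; pred: 11+7-3=15
Step 7: prey: 66+26-39=53; pred: 15+9-4=20
Step 8: prey: 53+21-42=32; pred: 20+10-6=24
Step 9: prey: 32+12-30=14; pred: 24+7-7=24
Step 10: prey: 14+5-13=6; pred: 24+3-7=20
Step 11: prey: 6+2-4=4; pred: 20+1-6=15
Step 12: prey: 4+1-2=3; pred: 15+0-4=11
Max prey = 68 at step 5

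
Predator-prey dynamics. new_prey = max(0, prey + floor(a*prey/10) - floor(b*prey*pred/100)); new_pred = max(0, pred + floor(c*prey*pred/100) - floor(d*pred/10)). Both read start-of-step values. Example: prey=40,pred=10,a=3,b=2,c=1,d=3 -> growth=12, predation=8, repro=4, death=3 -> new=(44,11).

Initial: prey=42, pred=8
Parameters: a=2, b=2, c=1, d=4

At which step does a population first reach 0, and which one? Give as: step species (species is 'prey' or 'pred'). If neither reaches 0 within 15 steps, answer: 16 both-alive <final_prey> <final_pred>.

Answer: 16 both-alive 27 16

Derivation:
Step 1: prey: 42+8-6=44; pred: 8+3-3=8
Step 2: prey: 44+8-7=45; pred: 8+3-3=8
Step 3: prey: 45+9-7=47; pred: 8+3-3=8
Step 4: prey: 47+9-7=49; pred: 8+3-3=8
Step 5: prey: 49+9-7=51; pred: 8+3-3=8
Step 6: prey: 51+10-8=53; pred: 8+4-3=9
Step 7: prey: 53+10-9=54; pred: 9+4-3=10
Step 8: prey: 54+10-10=54; pred: 10+5-4=11
Step 9: prey: 54+10-11=53; pred: 11+5-4=12
Step 10: prey: 53+10-12=51; pred: 12+6-4=14
Step 11: prey: 51+10-14=47; pred: 14+7-5=16
Step 12: prey: 47+9-15=41; pred: 16+7-6=17
Step 13: prey: 41+8-13=36; pred: 17+6-6=17
Step 14: prey: 36+7-12=31; pred: 17+6-6=17
Step 15: prey: 31+6-10=27; pred: 17+5-6=16
No extinction within 15 steps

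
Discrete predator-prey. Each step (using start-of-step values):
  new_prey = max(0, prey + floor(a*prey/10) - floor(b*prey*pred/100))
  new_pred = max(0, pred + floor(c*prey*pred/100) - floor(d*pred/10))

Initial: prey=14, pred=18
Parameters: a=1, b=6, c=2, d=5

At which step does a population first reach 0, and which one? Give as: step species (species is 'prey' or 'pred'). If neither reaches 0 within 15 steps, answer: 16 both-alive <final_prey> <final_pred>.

Step 1: prey: 14+1-15=0; pred: 18+5-9=14
First extinction: prey at step 1

Answer: 1 prey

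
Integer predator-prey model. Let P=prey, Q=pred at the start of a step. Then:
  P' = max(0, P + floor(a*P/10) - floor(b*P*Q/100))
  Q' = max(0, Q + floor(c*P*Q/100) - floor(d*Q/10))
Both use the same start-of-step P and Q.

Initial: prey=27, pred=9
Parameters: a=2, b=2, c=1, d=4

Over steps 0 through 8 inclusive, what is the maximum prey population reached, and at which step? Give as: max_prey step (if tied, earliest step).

Step 1: prey: 27+5-4=28; pred: 9+2-3=8
Step 2: prey: 28+5-4=29; pred: 8+2-3=7
Step 3: prey: 29+5-4=30; pred: 7+2-2=7
Step 4: prey: 30+6-4=32; pred: 7+2-2=7
Step 5: prey: 32+6-4=34; pred: 7+2-2=7
Step 6: prey: 34+6-4=36; pred: 7+2-2=7
Step 7: prey: 36+7-5=38; pred: 7+2-2=7
Step 8: prey: 38+7-5=40; pred: 7+2-2=7
Max prey = 40 at step 8

Answer: 40 8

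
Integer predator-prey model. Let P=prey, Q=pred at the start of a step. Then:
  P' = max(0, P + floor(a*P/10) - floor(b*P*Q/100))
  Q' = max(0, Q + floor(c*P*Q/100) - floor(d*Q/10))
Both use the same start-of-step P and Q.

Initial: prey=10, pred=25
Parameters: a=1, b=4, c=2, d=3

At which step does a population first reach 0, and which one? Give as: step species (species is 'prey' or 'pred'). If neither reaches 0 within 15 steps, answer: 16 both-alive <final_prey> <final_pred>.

Answer: 16 both-alive 1 3

Derivation:
Step 1: prey: 10+1-10=1; pred: 25+5-7=23
Step 2: prey: 1+0-0=1; pred: 23+0-6=17
Step 3: prey: 1+0-0=1; pred: 17+0-5=12
Step 4: prey: 1+0-0=1; pred: 12+0-3=9
Step 5: prey: 1+0-0=1; pred: 9+0-2=7
Step 6: prey: 1+0-0=1; pred: 7+0-2=5
Step 7: prey: 1+0-0=1; pred: 5+0-1=4
Step 8: prey: 1+0-0=1; pred: 4+0-1=3
Step 9: prey: 1+0-0=1; pred: 3+0-0=3
Steps 10-15: state stable at prey=1, pred=3 (no change)
No extinction within 15 steps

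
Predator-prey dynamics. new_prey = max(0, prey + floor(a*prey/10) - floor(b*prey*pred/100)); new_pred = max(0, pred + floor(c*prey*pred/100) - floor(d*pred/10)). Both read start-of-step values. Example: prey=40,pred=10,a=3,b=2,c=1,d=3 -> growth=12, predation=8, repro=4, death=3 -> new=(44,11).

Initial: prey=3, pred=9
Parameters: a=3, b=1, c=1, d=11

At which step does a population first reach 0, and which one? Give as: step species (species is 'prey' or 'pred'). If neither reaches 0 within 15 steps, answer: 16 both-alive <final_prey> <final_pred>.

Answer: 1 pred

Derivation:
Step 1: prey: 3+0-0=3; pred: 9+0-9=0
First extinction: pred at step 1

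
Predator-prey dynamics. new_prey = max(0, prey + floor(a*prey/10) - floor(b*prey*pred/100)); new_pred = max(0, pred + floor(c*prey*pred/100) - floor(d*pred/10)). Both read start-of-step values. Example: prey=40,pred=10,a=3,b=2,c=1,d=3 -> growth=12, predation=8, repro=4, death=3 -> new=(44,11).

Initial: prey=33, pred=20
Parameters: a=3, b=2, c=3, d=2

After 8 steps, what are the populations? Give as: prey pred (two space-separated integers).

Step 1: prey: 33+9-13=29; pred: 20+19-4=35
Step 2: prey: 29+8-20=17; pred: 35+30-7=58
Step 3: prey: 17+5-19=3; pred: 58+29-11=76
Step 4: prey: 3+0-4=0; pred: 76+6-15=67
Step 5: prey: 0+0-0=0; pred: 67+0-13=54
Step 6: prey: 0+0-0=0; pred: 54+0-10=44
Step 7: prey: 0+0-0=0; pred: 44+0-8=36
Step 8: prey: 0+0-0=0; pred: 36+0-7=29

Answer: 0 29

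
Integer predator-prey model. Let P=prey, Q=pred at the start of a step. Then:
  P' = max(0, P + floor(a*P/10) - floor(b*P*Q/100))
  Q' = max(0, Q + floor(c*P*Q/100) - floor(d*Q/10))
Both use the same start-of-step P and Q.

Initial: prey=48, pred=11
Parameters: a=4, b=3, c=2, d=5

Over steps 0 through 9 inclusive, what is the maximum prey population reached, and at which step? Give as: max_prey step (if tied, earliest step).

Answer: 52 1

Derivation:
Step 1: prey: 48+19-15=52; pred: 11+10-5=16
Step 2: prey: 52+20-24=48; pred: 16+16-8=24
Step 3: prey: 48+19-34=33; pred: 24+23-12=35
Step 4: prey: 33+13-34=12; pred: 35+23-17=41
Step 5: prey: 12+4-14=2; pred: 41+9-20=30
Step 6: prey: 2+0-1=1; pred: 30+1-15=16
Step 7: prey: 1+0-0=1; pred: 16+0-8=8
Step 8: prey: 1+0-0=1; pred: 8+0-4=4
Step 9: prey: 1+0-0=1; pred: 4+0-2=2
Max prey = 52 at step 1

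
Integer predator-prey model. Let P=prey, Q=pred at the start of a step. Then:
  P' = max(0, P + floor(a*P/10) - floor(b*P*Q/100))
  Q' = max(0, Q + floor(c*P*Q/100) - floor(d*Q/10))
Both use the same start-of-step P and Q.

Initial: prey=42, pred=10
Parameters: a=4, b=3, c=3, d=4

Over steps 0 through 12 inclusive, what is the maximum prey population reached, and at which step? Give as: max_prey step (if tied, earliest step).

Step 1: prey: 42+16-12=46; pred: 10+12-4=18
Step 2: prey: 46+18-24=40; pred: 18+24-7=35
Step 3: prey: 40+16-42=14; pred: 35+42-14=63
Step 4: prey: 14+5-26=0; pred: 63+26-25=64
Step 5: prey: 0+0-0=0; pred: 64+0-25=39
Step 6: prey: 0+0-0=0; pred: 39+0-15=24
Step 7: prey: 0+0-0=0; pred: 24+0-9=15
Step 8: prey: 0+0-0=0; pred: 15+0-6=9
Step 9: prey: 0+0-0=0; pred: 9+0-3=6
Step 10: prey: 0+0-0=0; pred: 6+0-2=4
Step 11: prey: 0+0-0=0; pred: 4+0-1=3
Step 12: prey: 0+0-0=0; pred: 3+0-1=2
Max prey = 46 at step 1

Answer: 46 1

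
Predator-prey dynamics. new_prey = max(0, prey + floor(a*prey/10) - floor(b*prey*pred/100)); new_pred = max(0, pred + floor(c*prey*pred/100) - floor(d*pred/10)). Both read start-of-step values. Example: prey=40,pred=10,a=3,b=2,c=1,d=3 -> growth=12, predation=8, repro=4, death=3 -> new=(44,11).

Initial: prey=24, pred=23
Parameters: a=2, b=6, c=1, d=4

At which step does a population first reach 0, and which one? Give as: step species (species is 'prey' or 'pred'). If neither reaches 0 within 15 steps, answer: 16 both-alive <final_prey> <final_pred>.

Step 1: prey: 24+4-33=0; pred: 23+5-9=19
First extinction: prey at step 1

Answer: 1 prey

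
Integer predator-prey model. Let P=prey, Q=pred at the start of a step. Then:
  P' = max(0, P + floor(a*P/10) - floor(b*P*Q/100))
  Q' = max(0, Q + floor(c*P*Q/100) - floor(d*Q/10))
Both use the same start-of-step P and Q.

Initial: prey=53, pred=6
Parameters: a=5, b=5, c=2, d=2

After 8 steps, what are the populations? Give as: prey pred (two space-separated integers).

Step 1: prey: 53+26-15=64; pred: 6+6-1=11
Step 2: prey: 64+32-35=61; pred: 11+14-2=23
Step 3: prey: 61+30-70=21; pred: 23+28-4=47
Step 4: prey: 21+10-49=0; pred: 47+19-9=57
Step 5: prey: 0+0-0=0; pred: 57+0-11=46
Step 6: prey: 0+0-0=0; pred: 46+0-9=37
Step 7: prey: 0+0-0=0; pred: 37+0-7=30
Step 8: prey: 0+0-0=0; pred: 30+0-6=24

Answer: 0 24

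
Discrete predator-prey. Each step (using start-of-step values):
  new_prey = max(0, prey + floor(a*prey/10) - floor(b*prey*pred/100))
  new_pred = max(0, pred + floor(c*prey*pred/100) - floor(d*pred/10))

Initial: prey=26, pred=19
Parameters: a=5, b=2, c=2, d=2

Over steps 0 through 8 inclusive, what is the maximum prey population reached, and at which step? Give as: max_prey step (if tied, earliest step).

Answer: 30 1

Derivation:
Step 1: prey: 26+13-9=30; pred: 19+9-3=25
Step 2: prey: 30+15-15=30; pred: 25+15-5=35
Step 3: prey: 30+15-21=24; pred: 35+21-7=49
Step 4: prey: 24+12-23=13; pred: 49+23-9=63
Step 5: prey: 13+6-16=3; pred: 63+16-12=67
Step 6: prey: 3+1-4=0; pred: 67+4-13=58
Step 7: prey: 0+0-0=0; pred: 58+0-11=47
Step 8: prey: 0+0-0=0; pred: 47+0-9=38
Max prey = 30 at step 1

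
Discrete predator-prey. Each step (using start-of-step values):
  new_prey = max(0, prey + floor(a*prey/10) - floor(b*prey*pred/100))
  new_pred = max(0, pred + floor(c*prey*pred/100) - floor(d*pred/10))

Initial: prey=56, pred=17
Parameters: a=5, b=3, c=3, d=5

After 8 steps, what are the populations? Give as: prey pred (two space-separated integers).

Answer: 0 3

Derivation:
Step 1: prey: 56+28-28=56; pred: 17+28-8=37
Step 2: prey: 56+28-62=22; pred: 37+62-18=81
Step 3: prey: 22+11-53=0; pred: 81+53-40=94
Step 4: prey: 0+0-0=0; pred: 94+0-47=47
Step 5: prey: 0+0-0=0; pred: 47+0-23=24
Step 6: prey: 0+0-0=0; pred: 24+0-12=12
Step 7: prey: 0+0-0=0; pred: 12+0-6=6
Step 8: prey: 0+0-0=0; pred: 6+0-3=3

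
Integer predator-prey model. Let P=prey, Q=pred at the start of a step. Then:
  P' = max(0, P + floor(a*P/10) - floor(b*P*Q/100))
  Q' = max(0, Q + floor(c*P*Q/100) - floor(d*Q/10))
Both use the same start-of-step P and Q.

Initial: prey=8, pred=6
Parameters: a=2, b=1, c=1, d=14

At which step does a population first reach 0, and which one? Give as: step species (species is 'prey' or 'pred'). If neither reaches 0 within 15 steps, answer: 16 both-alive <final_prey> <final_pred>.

Step 1: prey: 8+1-0=9; pred: 6+0-8=0
First extinction: pred at step 1

Answer: 1 pred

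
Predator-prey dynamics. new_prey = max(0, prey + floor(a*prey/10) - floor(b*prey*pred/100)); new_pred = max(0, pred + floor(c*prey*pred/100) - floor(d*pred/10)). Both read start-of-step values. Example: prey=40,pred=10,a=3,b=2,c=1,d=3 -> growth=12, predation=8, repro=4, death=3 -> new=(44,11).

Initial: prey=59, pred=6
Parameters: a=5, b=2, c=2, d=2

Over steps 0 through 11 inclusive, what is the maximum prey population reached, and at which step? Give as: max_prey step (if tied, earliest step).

Step 1: prey: 59+29-7=81; pred: 6+7-1=12
Step 2: prey: 81+40-19=102; pred: 12+19-2=29
Step 3: prey: 102+51-59=94; pred: 29+59-5=83
Step 4: prey: 94+47-156=0; pred: 83+156-16=223
Step 5: prey: 0+0-0=0; pred: 223+0-44=179
Step 6: prey: 0+0-0=0; pred: 179+0-35=144
Step 7: prey: 0+0-0=0; pred: 144+0-28=116
Step 8: prey: 0+0-0=0; pred: 116+0-23=93
Step 9: prey: 0+0-0=0; pred: 93+0-18=75
Step 10: prey: 0+0-0=0; pred: 75+0-15=60
Step 11: prey: 0+0-0=0; pred: 60+0-12=48
Max prey = 102 at step 2

Answer: 102 2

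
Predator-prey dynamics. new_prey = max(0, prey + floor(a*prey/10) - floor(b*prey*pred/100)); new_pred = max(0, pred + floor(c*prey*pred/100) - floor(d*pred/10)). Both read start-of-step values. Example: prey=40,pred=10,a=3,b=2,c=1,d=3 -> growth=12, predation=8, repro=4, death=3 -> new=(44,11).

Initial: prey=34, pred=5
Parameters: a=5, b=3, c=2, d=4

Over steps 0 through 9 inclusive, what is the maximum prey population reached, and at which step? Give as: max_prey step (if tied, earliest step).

Step 1: prey: 34+17-5=46; pred: 5+3-2=6
Step 2: prey: 46+23-8=61; pred: 6+5-2=9
Step 3: prey: 61+30-16=75; pred: 9+10-3=16
Step 4: prey: 75+37-36=76; pred: 16+24-6=34
Step 5: prey: 76+38-77=37; pred: 34+51-13=72
Step 6: prey: 37+18-79=0; pred: 72+53-28=97
Step 7: prey: 0+0-0=0; pred: 97+0-38=59
Step 8: prey: 0+0-0=0; pred: 59+0-23=36
Step 9: prey: 0+0-0=0; pred: 36+0-14=22
Max prey = 76 at step 4

Answer: 76 4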